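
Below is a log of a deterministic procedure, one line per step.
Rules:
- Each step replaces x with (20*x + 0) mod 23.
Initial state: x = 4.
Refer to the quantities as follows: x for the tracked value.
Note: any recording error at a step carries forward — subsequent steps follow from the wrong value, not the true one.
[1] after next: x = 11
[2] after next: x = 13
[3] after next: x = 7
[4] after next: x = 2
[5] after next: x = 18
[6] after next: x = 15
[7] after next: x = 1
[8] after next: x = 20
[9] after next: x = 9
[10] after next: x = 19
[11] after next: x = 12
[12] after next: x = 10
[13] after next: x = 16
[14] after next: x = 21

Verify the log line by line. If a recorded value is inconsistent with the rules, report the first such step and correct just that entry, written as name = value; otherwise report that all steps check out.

1. x = (20*4 + 0) mod 23 = 11 (checks out)
2. x = (20*11 + 0) mod 23 = 13 (in agreement)
3. x = (20*13 + 0) mod 23 = 7 (matches)
4. x = (20*7 + 0) mod 23 = 2 (checks out)
5. x = (20*2 + 0) mod 23 = 17 (the entry is off here)
Step 5 is the first one off; corrected, x = 17.

step 5, x = 17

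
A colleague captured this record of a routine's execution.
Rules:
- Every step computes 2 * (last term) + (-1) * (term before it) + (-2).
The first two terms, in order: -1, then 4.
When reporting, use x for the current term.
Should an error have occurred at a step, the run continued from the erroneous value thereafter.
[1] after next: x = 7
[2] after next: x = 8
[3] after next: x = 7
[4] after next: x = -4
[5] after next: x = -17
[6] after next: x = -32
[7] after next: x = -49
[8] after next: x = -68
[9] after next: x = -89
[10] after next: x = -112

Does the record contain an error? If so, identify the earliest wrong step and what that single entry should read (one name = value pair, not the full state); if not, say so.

Step 1: x = 2*(4) + (-1)*(-1) + (-2) = 7 — confirmed correct.
Step 2: x = 2*(7) + (-1)*(4) + (-2) = 8 — checks out.
Step 3: x = 2*(8) + (-1)*(7) + (-2) = 7 — no discrepancy.
Step 4: x = 2*(7) + (-1)*(8) + (-2) = 4 — first mismatch against the record.
Conclusion: step 4 carries the first error; the entry should be x = 4.

step 4, x = 4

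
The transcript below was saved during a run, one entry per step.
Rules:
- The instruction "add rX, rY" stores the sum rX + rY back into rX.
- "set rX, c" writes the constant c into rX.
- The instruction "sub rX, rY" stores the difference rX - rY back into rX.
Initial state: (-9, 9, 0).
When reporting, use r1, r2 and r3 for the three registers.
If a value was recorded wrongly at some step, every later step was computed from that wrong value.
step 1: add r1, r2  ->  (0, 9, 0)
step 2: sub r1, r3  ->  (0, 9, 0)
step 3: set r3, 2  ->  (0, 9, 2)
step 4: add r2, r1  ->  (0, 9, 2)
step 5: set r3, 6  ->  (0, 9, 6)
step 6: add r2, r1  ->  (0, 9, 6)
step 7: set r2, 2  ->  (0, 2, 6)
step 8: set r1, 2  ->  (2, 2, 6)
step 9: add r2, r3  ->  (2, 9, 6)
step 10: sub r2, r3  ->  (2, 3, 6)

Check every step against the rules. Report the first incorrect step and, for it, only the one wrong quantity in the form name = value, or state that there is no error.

Step 1: r1 = -9 + 9 = 0 — matches.
Step 2: r1 = 0 - 0 = 0 — verified.
Step 3: r3 = 2 — checks out.
Step 4: r2 = 9 + 0 = 9 — checks out.
Step 5: r3 = 6 — same as recorded.
Step 6: r2 = 9 + 0 = 9 — agrees with the transcript.
Step 7: r2 = 2 — checks out.
Step 8: r1 = 2 — agrees with the transcript.
Step 9: r2 = 2 + 6 = 8 — the transcript disagrees here.
The earliest wrong entry is at step 9: it should read r2 = 8.

step 9, r2 = 8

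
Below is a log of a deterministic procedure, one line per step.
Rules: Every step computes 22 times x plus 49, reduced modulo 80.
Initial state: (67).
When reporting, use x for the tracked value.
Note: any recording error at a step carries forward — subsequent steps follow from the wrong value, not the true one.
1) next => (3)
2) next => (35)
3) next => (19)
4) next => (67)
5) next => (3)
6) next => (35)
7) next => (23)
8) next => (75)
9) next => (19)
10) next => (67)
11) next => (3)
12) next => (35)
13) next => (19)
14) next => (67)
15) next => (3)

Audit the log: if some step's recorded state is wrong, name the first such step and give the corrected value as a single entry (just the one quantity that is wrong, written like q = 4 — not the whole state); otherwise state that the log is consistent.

Recomputing the run from the initial state:
step 1: x = 3
step 2: x = 35
step 3: x = 19
step 4: x = 67
step 5: x = 3
step 6: x = 35
step 7: x = 19
step 8: x = 67
step 9: x = 3
step 10: x = 35
step 11: x = 19
step 12: x = 67
step 13: x = 3
step 14: x = 35
step 15: x = 19
The first disagreement with the log is at step 7, where the value should be x = 19.

step 7, x = 19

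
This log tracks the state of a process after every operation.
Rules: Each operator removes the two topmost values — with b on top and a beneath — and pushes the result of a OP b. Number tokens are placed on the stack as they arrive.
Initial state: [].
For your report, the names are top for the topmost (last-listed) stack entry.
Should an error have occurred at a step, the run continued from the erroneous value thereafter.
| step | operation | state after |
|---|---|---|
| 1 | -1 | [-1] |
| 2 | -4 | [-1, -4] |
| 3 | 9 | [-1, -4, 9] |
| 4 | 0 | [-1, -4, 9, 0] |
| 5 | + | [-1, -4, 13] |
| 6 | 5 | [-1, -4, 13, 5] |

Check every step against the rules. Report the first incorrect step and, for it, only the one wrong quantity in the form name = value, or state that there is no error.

1. push -1: top = -1 (confirmed correct)
2. push -4: top = -4 (exactly as logged)
3. push 9: top = 9 (exactly as logged)
4. push 0: top = 0 (same as recorded)
5. 9 + 0 = 9 (the log disagrees here)
That makes step 5 the first incorrect line — top = 9 is what it should show.

step 5, top = 9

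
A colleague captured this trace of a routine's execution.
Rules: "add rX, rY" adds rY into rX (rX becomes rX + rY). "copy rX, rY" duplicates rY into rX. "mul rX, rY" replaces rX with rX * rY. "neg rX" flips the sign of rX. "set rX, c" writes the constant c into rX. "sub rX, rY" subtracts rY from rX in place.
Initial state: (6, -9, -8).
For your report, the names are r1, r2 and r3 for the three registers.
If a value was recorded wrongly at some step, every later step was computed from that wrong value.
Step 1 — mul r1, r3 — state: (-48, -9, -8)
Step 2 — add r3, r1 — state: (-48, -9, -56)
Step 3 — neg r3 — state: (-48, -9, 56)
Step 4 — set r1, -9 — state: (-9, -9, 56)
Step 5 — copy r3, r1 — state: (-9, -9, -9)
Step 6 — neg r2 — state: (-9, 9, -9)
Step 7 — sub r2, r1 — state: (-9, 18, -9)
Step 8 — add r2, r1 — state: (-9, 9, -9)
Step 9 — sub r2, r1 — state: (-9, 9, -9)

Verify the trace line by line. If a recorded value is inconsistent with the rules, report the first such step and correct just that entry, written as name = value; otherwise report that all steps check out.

1. r1 = 6 * -8 = -48 (checks out)
2. r3 = -8 + -48 = -56 (consistent with the trace)
3. r3 = -(-56) = 56 (in agreement)
4. r1 = -9 (verified)
5. r3 = -9 (in agreement)
6. r2 = -(-9) = 9 (agrees with the trace)
7. r2 = 9 - -9 = 18 (in agreement)
8. r2 = 18 + -9 = 9 (in agreement)
9. r2 = 9 - -9 = 18 (the recorded entry deviates here)
The audit stops at step 9: the recorded entry is wrong and should be r2 = 18.

step 9, r2 = 18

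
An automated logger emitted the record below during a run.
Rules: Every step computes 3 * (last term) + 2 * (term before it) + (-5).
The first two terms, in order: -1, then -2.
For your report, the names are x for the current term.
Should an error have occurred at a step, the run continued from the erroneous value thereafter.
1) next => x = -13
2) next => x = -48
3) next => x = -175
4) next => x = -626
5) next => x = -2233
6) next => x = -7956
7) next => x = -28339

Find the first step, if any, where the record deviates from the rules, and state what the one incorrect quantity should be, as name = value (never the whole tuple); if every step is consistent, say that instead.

Recomputing the run from the initial state:
step 1: x = -13
step 2: x = -48
step 3: x = -175
step 4: x = -626
step 5: x = -2233
step 6: x = -7956
step 7: x = -28339
This matches the record at every step.

no error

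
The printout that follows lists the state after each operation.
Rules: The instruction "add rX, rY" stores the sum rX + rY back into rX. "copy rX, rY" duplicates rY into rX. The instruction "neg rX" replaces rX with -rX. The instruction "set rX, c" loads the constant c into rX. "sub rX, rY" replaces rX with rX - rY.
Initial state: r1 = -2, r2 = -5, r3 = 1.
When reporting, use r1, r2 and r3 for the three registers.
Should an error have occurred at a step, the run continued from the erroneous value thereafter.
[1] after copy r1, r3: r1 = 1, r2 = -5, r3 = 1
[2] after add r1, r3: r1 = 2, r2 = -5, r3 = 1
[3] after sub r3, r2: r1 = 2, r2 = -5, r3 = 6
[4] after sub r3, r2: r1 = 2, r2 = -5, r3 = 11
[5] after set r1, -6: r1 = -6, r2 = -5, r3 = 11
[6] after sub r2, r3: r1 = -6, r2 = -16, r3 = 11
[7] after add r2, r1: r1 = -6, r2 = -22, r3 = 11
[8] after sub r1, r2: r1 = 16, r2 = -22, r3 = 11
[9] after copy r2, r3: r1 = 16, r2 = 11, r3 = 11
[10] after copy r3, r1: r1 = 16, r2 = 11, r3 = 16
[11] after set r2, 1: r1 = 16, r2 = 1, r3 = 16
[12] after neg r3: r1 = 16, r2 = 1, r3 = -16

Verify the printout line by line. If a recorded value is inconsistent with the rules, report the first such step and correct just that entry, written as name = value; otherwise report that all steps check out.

no error

Step 1: r1 = 1 — agrees with the printout.
Step 2: r1 = 1 + 1 = 2 — in agreement.
Step 3: r3 = 1 - -5 = 6 — consistent with the printout.
Step 4: r3 = 6 - -5 = 11 — consistent with the printout.
Step 5: r1 = -6 — checks out.
Step 6: r2 = -5 - 11 = -16 — in agreement.
Step 7: r2 = -16 + -6 = -22 — agrees with the printout.
Step 8: r1 = -6 - -22 = 16 — exactly as logged.
Step 9: r2 = 11 — checks out.
Step 10: r3 = 16 — no discrepancy.
Step 11: r2 = 1 — checks out.
Step 12: r3 = -(16) = -16 — matches.
Each recorded entry agrees with the recomputation.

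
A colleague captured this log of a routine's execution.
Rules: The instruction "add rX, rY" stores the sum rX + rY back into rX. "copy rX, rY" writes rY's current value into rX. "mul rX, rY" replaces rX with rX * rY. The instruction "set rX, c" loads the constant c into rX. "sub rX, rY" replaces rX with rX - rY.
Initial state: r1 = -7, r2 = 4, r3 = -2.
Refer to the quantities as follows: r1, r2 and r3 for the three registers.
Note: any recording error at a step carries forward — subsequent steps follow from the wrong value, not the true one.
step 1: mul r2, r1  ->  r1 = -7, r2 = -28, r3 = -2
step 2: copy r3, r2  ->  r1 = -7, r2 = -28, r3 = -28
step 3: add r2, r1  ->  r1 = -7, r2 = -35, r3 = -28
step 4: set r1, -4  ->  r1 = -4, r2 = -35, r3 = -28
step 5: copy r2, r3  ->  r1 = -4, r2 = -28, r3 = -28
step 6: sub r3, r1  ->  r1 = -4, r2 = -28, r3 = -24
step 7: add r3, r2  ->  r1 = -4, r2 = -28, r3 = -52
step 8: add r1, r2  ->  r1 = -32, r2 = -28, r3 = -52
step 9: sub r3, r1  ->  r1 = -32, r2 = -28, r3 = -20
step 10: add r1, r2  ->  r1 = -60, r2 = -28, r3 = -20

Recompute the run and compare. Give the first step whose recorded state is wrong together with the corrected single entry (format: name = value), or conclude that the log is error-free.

no error

1. r2 = 4 * -7 = -28 (exactly as logged)
2. r3 = -28 (checks out)
3. r2 = -28 + -7 = -35 (checks out)
4. r1 = -4 (same as recorded)
5. r2 = -28 (in agreement)
6. r3 = -28 - -4 = -24 (verified)
7. r3 = -24 + -28 = -52 (no discrepancy)
8. r1 = -4 + -28 = -32 (verified)
9. r3 = -52 - -32 = -20 (checks out)
10. r1 = -32 + -28 = -60 (no discrepancy)
Each recorded entry agrees with the recomputation.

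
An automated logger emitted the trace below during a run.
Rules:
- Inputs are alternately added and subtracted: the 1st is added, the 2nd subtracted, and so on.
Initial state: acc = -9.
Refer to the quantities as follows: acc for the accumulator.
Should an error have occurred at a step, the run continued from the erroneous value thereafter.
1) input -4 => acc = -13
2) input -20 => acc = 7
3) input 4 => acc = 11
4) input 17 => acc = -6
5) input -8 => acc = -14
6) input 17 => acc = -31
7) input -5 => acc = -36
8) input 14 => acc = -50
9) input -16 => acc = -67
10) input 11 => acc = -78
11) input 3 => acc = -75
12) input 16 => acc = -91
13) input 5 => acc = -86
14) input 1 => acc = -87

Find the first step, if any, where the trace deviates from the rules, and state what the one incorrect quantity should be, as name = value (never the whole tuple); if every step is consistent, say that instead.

Recomputing the run from the initial state:
step 1: acc = -13
step 2: acc = 7
step 3: acc = 11
step 4: acc = -6
step 5: acc = -14
step 6: acc = -31
step 7: acc = -36
step 8: acc = -50
step 9: acc = -66
step 10: acc = -77
step 11: acc = -74
step 12: acc = -90
step 13: acc = -85
step 14: acc = -86
The first disagreement with the trace is at step 9, where the value should be acc = -66.

step 9, acc = -66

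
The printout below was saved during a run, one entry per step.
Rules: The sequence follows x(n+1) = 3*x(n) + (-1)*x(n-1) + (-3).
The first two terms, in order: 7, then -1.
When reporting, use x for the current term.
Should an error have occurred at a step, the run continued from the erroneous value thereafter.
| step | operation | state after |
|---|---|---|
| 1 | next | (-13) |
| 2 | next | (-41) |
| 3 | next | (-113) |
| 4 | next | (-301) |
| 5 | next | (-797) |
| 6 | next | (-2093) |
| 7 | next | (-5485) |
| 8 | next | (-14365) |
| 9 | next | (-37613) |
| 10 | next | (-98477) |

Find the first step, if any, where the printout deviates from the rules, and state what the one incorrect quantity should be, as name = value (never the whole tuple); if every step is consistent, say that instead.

step 5, x = -793

Recomputing the run from the initial state:
step 1: x = -13
step 2: x = -41
step 3: x = -113
step 4: x = -301
step 5: x = -793
step 6: x = -2081
step 7: x = -5453
step 8: x = -14281
step 9: x = -37393
step 10: x = -97901
The first disagreement with the printout is at step 5, where the value should be x = -793.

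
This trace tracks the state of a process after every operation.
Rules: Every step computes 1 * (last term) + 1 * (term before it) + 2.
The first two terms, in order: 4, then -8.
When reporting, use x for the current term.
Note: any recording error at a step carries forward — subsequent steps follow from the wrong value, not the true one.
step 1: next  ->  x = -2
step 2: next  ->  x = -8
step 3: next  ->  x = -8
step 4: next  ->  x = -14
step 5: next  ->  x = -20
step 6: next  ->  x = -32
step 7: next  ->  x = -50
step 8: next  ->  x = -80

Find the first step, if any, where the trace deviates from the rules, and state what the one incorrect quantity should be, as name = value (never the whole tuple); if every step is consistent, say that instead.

1. x = 1*(-8) + (1)*(4) + (2) = -2 (consistent with the trace)
2. x = 1*(-2) + (1)*(-8) + (2) = -8 (agrees with the trace)
3. x = 1*(-8) + (1)*(-2) + (2) = -8 (in agreement)
4. x = 1*(-8) + (1)*(-8) + (2) = -14 (confirmed correct)
5. x = 1*(-14) + (1)*(-8) + (2) = -20 (no discrepancy)
6. x = 1*(-20) + (1)*(-14) + (2) = -32 (consistent with the trace)
7. x = 1*(-32) + (1)*(-20) + (2) = -50 (agrees with the trace)
8. x = 1*(-50) + (1)*(-32) + (2) = -80 (agrees with the trace)
The whole run recomputes cleanly — no discrepancies.

no error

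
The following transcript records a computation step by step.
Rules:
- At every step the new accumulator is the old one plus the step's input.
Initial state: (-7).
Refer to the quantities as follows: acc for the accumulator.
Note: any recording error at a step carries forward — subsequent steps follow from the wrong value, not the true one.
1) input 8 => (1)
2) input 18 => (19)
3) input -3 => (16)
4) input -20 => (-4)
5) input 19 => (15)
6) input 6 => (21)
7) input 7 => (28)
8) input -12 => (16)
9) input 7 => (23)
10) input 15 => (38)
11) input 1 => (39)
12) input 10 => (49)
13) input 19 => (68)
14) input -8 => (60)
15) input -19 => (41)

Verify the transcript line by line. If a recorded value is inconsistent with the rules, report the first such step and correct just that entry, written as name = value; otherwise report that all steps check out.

no error

step 1: acc = -7 + 8 = 1 -> no discrepancy
step 2: acc = 1 + 18 = 19 -> confirmed correct
step 3: acc = 19 + -3 = 16 -> same as recorded
step 4: acc = 16 + -20 = -4 -> consistent with the transcript
step 5: acc = -4 + 19 = 15 -> in agreement
step 6: acc = 15 + 6 = 21 -> checks out
step 7: acc = 21 + 7 = 28 -> checks out
step 8: acc = 28 + -12 = 16 -> matches
step 9: acc = 16 + 7 = 23 -> checks out
step 10: acc = 23 + 15 = 38 -> agrees with the transcript
step 11: acc = 38 + 1 = 39 -> agrees with the transcript
step 12: acc = 39 + 10 = 49 -> exactly as logged
step 13: acc = 49 + 19 = 68 -> confirmed correct
step 14: acc = 68 + -8 = 60 -> exactly as logged
step 15: acc = 60 + -19 = 41 -> checks out
All steps check out; nothing to correct.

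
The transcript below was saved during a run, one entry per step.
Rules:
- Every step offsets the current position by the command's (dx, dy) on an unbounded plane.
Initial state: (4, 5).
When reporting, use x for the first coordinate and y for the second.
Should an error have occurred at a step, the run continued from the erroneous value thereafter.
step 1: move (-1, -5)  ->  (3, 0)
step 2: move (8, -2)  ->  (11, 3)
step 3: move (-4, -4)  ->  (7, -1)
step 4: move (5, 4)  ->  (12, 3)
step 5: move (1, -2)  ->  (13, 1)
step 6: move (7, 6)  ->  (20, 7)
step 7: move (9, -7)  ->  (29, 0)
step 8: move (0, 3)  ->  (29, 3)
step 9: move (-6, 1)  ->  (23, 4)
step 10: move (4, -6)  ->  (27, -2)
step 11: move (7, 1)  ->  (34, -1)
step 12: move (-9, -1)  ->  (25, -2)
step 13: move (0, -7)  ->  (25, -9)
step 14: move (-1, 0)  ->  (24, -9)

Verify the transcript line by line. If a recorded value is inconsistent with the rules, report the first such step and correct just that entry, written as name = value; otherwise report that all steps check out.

step 2, y = -2

Step 1: x = 4 + (-1) = 3, y = 5 + (-5) = 0 — consistent with the transcript.
Step 2: x = 3 + (8) = 11, y = 0 + (-2) = -2 — the entry is off here.
That makes step 2 the first incorrect line — y = -2 is what it should show.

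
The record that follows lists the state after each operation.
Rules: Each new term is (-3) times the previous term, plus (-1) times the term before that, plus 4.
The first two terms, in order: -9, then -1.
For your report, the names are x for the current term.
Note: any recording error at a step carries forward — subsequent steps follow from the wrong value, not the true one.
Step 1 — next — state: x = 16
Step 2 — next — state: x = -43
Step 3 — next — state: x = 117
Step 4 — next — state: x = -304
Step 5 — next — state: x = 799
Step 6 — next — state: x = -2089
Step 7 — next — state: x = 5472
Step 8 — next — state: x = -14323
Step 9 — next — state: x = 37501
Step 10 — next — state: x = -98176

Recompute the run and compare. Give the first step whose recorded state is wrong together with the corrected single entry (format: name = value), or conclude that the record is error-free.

no error

Recomputing the run from the initial state:
step 1: x = 16
step 2: x = -43
step 3: x = 117
step 4: x = -304
step 5: x = 799
step 6: x = -2089
step 7: x = 5472
step 8: x = -14323
step 9: x = 37501
step 10: x = -98176
This matches the record at every step.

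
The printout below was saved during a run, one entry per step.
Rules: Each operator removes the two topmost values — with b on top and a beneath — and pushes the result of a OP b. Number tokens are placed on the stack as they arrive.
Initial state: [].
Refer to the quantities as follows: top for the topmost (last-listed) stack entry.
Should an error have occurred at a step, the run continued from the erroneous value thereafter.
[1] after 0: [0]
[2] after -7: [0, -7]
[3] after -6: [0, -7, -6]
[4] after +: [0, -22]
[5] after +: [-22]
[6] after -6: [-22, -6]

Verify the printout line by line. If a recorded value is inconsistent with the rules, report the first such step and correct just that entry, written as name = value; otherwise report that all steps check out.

1. push 0: top = 0 (agrees with the printout)
2. push -7: top = -7 (exactly as logged)
3. push -6: top = -6 (exactly as logged)
4. -7 + -6 = -13 (the recorded entry deviates here)
Conclusion: step 4 carries the first error; the entry should be top = -13.

step 4, top = -13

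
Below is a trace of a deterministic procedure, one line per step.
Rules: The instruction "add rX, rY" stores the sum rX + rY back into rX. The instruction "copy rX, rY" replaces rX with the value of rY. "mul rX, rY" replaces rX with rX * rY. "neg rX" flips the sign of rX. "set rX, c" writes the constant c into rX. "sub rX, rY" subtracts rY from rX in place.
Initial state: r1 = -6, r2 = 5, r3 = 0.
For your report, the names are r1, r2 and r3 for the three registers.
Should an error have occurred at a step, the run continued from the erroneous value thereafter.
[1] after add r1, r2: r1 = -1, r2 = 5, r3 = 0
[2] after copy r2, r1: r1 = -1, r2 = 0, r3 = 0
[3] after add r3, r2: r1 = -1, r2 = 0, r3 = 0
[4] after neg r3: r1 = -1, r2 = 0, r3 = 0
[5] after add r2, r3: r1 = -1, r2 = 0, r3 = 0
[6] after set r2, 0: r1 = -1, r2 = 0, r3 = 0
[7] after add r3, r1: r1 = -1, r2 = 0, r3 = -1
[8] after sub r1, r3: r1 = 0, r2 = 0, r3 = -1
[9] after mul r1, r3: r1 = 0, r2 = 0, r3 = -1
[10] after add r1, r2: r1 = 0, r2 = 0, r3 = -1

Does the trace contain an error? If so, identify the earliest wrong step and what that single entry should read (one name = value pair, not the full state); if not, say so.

step 2, r2 = -1

Recomputing the run from the initial state:
step 1: r1 = -1, r2 = 5, r3 = 0
step 2: r1 = -1, r2 = -1, r3 = 0
step 3: r1 = -1, r2 = -1, r3 = -1
step 4: r1 = -1, r2 = -1, r3 = 1
step 5: r1 = -1, r2 = 0, r3 = 1
step 6: r1 = -1, r2 = 0, r3 = 1
step 7: r1 = -1, r2 = 0, r3 = 0
step 8: r1 = -1, r2 = 0, r3 = 0
step 9: r1 = 0, r2 = 0, r3 = 0
step 10: r1 = 0, r2 = 0, r3 = 0
The first disagreement with the trace is at step 2, where the value should be r2 = -1.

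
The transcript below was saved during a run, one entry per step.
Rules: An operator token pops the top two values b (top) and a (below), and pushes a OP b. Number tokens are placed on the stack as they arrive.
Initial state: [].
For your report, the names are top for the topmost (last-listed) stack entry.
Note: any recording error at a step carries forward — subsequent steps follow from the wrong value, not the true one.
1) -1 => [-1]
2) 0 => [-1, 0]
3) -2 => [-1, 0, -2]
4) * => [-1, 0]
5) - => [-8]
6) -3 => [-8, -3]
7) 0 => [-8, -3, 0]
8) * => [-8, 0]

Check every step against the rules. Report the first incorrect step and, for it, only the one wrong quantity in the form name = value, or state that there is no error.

step 5, top = -1

Step 1: push -1: top = -1 — exactly as logged.
Step 2: push 0: top = 0 — consistent with the transcript.
Step 3: push -2: top = -2 — exactly as logged.
Step 4: 0 * -2 = 0 — confirmed correct.
Step 5: -1 - 0 = -1 — first mismatch against the transcript.
First incorrect step: 5; the correct value is top = -1.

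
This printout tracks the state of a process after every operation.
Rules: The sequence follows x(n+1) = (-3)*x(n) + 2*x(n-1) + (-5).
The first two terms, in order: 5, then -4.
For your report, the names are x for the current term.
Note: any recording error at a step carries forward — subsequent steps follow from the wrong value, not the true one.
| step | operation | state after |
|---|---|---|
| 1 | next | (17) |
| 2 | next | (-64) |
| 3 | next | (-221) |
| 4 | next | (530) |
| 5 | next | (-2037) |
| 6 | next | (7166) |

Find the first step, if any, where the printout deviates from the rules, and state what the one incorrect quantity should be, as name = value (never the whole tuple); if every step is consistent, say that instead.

Recomputing the run from the initial state:
step 1: x = 17
step 2: x = -64
step 3: x = 221
step 4: x = -796
step 5: x = 2825
step 6: x = -10072
The first disagreement with the printout is at step 3, where the value should be x = 221.

step 3, x = 221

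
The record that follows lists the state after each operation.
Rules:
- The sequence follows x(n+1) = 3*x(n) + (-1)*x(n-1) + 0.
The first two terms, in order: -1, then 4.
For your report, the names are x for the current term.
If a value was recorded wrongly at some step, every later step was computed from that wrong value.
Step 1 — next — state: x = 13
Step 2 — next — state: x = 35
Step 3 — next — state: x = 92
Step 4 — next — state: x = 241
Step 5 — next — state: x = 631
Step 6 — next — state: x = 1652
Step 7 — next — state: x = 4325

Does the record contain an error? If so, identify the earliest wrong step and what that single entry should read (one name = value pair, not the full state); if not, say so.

no error

1. x = 3*(4) + (-1)*(-1) + (0) = 13 (in agreement)
2. x = 3*(13) + (-1)*(4) + (0) = 35 (no discrepancy)
3. x = 3*(35) + (-1)*(13) + (0) = 92 (no discrepancy)
4. x = 3*(92) + (-1)*(35) + (0) = 241 (confirmed correct)
5. x = 3*(241) + (-1)*(92) + (0) = 631 (verified)
6. x = 3*(631) + (-1)*(241) + (0) = 1652 (checks out)
7. x = 3*(1652) + (-1)*(631) + (0) = 4325 (verified)
No step deviates from the rules.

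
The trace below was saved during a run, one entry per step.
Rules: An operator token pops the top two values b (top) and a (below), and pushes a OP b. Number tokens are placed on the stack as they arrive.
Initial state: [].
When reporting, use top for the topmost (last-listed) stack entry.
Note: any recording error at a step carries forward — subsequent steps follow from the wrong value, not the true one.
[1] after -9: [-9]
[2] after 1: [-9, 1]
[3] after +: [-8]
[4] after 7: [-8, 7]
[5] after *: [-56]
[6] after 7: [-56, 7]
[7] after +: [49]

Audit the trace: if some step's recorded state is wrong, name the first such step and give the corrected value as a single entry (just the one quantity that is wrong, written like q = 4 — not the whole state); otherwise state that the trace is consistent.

Recomputing the run from the initial state:
step 1: [-9]
step 2: [-9, 1]
step 3: [-8]
step 4: [-8, 7]
step 5: [-56]
step 6: [-56, 7]
step 7: [-49]
The first disagreement with the trace is at step 7, where the value should be top = -49.

step 7, top = -49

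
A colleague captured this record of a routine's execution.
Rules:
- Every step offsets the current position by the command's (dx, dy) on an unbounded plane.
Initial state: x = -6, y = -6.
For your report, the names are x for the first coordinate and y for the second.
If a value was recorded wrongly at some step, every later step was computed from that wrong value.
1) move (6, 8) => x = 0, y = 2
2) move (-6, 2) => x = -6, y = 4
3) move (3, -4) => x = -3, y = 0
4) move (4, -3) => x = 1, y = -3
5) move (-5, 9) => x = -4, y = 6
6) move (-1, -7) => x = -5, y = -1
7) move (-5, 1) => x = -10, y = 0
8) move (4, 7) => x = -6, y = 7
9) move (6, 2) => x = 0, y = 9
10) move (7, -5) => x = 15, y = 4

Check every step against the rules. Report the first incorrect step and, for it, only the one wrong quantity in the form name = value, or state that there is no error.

Recomputing the run from the initial state:
step 1: x = 0, y = 2
step 2: x = -6, y = 4
step 3: x = -3, y = 0
step 4: x = 1, y = -3
step 5: x = -4, y = 6
step 6: x = -5, y = -1
step 7: x = -10, y = 0
step 8: x = -6, y = 7
step 9: x = 0, y = 9
step 10: x = 7, y = 4
The first disagreement with the record is at step 10, where the value should be x = 7.

step 10, x = 7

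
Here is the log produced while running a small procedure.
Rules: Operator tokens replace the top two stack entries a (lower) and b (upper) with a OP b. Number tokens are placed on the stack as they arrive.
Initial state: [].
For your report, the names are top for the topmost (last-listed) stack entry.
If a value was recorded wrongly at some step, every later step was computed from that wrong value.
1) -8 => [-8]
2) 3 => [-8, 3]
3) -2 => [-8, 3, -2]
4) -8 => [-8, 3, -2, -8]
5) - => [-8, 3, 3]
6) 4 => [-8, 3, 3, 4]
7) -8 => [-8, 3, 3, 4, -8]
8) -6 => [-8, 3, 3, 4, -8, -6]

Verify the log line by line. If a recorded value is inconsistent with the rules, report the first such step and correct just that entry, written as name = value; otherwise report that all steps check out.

step 5, top = 6

Recomputing the run from the initial state:
step 1: [-8]
step 2: [-8, 3]
step 3: [-8, 3, -2]
step 4: [-8, 3, -2, -8]
step 5: [-8, 3, 6]
step 6: [-8, 3, 6, 4]
step 7: [-8, 3, 6, 4, -8]
step 8: [-8, 3, 6, 4, -8, -6]
The first disagreement with the log is at step 5, where the value should be top = 6.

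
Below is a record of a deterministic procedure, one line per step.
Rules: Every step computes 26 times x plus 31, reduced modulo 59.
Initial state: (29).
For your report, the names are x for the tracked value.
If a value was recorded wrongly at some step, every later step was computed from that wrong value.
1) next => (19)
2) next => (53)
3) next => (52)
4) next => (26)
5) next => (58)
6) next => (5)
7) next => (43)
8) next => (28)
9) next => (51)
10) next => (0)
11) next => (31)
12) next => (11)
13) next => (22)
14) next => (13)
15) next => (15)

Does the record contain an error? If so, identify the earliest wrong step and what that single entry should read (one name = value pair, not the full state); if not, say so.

step 1, x = 18

1. x = (26*29 + 31) mod 59 = 18 (the record has a different value)
First incorrect step: 1; the correct value is x = 18.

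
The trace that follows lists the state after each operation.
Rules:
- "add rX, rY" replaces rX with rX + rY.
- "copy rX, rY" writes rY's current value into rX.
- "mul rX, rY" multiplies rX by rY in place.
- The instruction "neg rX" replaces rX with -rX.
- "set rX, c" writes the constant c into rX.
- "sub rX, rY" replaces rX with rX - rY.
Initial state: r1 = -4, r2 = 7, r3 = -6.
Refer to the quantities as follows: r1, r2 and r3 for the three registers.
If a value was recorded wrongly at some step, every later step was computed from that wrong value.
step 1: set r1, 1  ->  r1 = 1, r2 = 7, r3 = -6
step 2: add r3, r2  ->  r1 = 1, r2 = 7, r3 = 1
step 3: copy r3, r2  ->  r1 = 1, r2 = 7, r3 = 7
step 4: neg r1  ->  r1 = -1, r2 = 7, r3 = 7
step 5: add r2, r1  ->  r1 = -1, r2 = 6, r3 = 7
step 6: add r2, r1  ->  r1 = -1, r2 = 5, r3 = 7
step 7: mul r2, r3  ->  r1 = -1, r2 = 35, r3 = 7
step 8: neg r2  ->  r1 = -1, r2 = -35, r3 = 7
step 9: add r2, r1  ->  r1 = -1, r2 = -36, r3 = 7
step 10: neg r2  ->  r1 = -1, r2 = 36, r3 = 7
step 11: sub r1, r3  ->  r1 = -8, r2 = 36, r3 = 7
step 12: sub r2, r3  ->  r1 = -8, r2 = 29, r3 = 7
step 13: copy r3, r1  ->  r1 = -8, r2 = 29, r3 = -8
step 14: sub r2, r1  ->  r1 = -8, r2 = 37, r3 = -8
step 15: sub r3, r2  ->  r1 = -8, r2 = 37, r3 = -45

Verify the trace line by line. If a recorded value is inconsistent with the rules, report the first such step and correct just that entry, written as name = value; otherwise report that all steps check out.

no error

Recomputing the run from the initial state:
step 1: r1 = 1, r2 = 7, r3 = -6
step 2: r1 = 1, r2 = 7, r3 = 1
step 3: r1 = 1, r2 = 7, r3 = 7
step 4: r1 = -1, r2 = 7, r3 = 7
step 5: r1 = -1, r2 = 6, r3 = 7
step 6: r1 = -1, r2 = 5, r3 = 7
step 7: r1 = -1, r2 = 35, r3 = 7
step 8: r1 = -1, r2 = -35, r3 = 7
step 9: r1 = -1, r2 = -36, r3 = 7
step 10: r1 = -1, r2 = 36, r3 = 7
step 11: r1 = -8, r2 = 36, r3 = 7
step 12: r1 = -8, r2 = 29, r3 = 7
step 13: r1 = -8, r2 = 29, r3 = -8
step 14: r1 = -8, r2 = 37, r3 = -8
step 15: r1 = -8, r2 = 37, r3 = -45
This matches the trace at every step.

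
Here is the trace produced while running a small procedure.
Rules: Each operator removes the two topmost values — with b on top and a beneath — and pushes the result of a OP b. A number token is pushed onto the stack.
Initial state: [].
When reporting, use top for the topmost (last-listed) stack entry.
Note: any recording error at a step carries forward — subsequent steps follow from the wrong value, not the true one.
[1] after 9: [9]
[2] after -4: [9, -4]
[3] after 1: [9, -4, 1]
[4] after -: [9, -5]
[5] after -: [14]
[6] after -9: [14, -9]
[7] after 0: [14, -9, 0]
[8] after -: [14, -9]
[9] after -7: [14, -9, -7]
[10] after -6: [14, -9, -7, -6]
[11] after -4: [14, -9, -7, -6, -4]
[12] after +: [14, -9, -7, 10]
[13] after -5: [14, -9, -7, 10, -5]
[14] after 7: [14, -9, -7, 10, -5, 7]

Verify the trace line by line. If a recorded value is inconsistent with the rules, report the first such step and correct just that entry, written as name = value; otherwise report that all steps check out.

Recomputing the run from the initial state:
step 1: [9]
step 2: [9, -4]
step 3: [9, -4, 1]
step 4: [9, -5]
step 5: [14]
step 6: [14, -9]
step 7: [14, -9, 0]
step 8: [14, -9]
step 9: [14, -9, -7]
step 10: [14, -9, -7, -6]
step 11: [14, -9, -7, -6, -4]
step 12: [14, -9, -7, -10]
step 13: [14, -9, -7, -10, -5]
step 14: [14, -9, -7, -10, -5, 7]
The first disagreement with the trace is at step 12, where the value should be top = -10.

step 12, top = -10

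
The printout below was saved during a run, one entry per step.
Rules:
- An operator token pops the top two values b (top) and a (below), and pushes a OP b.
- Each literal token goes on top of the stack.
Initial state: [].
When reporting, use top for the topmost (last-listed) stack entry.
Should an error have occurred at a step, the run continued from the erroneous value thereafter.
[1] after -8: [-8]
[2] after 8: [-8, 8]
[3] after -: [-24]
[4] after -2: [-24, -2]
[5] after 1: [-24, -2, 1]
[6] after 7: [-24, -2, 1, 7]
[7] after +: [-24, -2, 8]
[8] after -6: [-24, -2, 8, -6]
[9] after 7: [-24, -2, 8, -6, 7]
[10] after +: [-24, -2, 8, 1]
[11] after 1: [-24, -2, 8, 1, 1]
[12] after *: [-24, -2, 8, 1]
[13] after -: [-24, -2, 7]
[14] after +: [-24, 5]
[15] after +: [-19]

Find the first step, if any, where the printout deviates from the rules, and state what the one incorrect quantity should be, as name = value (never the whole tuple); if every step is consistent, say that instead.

step 3, top = -16

Recomputing the run from the initial state:
step 1: [-8]
step 2: [-8, 8]
step 3: [-16]
step 4: [-16, -2]
step 5: [-16, -2, 1]
step 6: [-16, -2, 1, 7]
step 7: [-16, -2, 8]
step 8: [-16, -2, 8, -6]
step 9: [-16, -2, 8, -6, 7]
step 10: [-16, -2, 8, 1]
step 11: [-16, -2, 8, 1, 1]
step 12: [-16, -2, 8, 1]
step 13: [-16, -2, 7]
step 14: [-16, 5]
step 15: [-11]
The first disagreement with the printout is at step 3, where the value should be top = -16.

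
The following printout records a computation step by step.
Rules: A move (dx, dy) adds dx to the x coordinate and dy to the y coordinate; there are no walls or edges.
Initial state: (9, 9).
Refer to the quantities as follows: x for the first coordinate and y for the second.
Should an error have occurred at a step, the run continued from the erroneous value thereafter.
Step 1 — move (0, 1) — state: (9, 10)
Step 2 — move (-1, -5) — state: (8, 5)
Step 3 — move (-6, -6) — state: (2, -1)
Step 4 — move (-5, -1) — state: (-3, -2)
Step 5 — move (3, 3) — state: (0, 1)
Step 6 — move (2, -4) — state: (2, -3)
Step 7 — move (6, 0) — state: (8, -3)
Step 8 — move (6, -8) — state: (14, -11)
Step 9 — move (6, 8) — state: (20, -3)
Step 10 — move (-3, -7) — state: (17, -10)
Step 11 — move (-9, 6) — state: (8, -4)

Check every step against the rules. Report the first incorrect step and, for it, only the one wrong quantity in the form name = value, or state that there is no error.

no error

1. x = 9 + (0) = 9, y = 9 + (1) = 10 (consistent with the printout)
2. x = 9 + (-1) = 8, y = 10 + (-5) = 5 (same as recorded)
3. x = 8 + (-6) = 2, y = 5 + (-6) = -1 (confirmed correct)
4. x = 2 + (-5) = -3, y = -1 + (-1) = -2 (agrees with the printout)
5. x = -3 + (3) = 0, y = -2 + (3) = 1 (no discrepancy)
6. x = 0 + (2) = 2, y = 1 + (-4) = -3 (checks out)
7. x = 2 + (6) = 8, y = -3 + (0) = -3 (in agreement)
8. x = 8 + (6) = 14, y = -3 + (-8) = -11 (verified)
9. x = 14 + (6) = 20, y = -11 + (8) = -3 (agrees with the printout)
10. x = 20 + (-3) = 17, y = -3 + (-7) = -10 (checks out)
11. x = 17 + (-9) = 8, y = -10 + (6) = -4 (same as recorded)
Each recorded entry agrees with the recomputation.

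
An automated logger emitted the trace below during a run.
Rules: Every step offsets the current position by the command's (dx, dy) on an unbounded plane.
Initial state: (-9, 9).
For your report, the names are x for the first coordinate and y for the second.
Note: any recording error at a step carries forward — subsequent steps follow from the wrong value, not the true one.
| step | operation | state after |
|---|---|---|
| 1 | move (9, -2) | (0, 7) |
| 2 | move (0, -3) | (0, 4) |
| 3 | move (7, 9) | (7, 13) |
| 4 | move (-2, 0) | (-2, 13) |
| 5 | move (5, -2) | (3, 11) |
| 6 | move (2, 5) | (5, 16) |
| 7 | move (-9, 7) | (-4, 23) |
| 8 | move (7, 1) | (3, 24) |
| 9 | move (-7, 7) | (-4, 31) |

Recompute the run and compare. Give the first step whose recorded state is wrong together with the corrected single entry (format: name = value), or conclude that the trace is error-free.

step 4, x = 5

step 1: x = -9 + (9) = 0, y = 9 + (-2) = 7 -> no discrepancy
step 2: x = 0 + (0) = 0, y = 7 + (-3) = 4 -> checks out
step 3: x = 0 + (7) = 7, y = 4 + (9) = 13 -> confirmed correct
step 4: x = 7 + (-2) = 5, y = 13 + (0) = 13 -> first mismatch against the trace
Step 4 is the first one off; corrected, x = 5.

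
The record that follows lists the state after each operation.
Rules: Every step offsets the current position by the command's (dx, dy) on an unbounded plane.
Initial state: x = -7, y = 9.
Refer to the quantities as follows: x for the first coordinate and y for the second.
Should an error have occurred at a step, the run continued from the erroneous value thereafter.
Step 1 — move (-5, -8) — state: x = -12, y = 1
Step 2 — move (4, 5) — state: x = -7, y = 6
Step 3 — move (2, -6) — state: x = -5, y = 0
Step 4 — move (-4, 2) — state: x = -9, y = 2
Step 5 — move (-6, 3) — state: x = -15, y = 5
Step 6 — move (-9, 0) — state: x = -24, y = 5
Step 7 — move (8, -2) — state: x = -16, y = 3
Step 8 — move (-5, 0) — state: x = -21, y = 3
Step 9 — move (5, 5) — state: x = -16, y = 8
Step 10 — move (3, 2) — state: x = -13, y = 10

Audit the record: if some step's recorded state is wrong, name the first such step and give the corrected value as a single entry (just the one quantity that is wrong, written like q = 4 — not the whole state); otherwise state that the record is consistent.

step 1: x = -7 + (-5) = -12, y = 9 + (-8) = 1 -> no discrepancy
step 2: x = -12 + (4) = -8, y = 1 + (5) = 6 -> a discrepancy with the record
First deviation found at step 2; the corrected entry is x = -8.

step 2, x = -8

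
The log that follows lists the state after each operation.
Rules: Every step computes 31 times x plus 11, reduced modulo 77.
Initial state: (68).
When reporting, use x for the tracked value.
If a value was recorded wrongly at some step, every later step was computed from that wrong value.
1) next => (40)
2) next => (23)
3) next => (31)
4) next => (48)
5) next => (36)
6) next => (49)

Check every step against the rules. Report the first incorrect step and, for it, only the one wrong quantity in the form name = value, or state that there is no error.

step 2, x = 19

step 1: x = (31*68 + 11) mod 77 = 40 -> agrees with the log
step 2: x = (31*40 + 11) mod 77 = 19 -> this is not what the log shows
So the first discrepancy is step 2, where the right value is x = 19.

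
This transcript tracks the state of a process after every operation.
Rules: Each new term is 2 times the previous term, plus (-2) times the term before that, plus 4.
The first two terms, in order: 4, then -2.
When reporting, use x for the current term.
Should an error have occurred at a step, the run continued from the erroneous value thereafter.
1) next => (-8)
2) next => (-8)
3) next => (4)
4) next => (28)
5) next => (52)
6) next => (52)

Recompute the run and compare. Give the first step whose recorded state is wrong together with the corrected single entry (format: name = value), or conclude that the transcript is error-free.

step 1: x = 2*(-2) + (-2)*(4) + (4) = -8 -> agrees with the transcript
step 2: x = 2*(-8) + (-2)*(-2) + (4) = -8 -> no discrepancy
step 3: x = 2*(-8) + (-2)*(-8) + (4) = 4 -> agrees with the transcript
step 4: x = 2*(4) + (-2)*(-8) + (4) = 28 -> verified
step 5: x = 2*(28) + (-2)*(4) + (4) = 52 -> in agreement
step 6: x = 2*(52) + (-2)*(28) + (4) = 52 -> verified
All entries verified; no error found.

no error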